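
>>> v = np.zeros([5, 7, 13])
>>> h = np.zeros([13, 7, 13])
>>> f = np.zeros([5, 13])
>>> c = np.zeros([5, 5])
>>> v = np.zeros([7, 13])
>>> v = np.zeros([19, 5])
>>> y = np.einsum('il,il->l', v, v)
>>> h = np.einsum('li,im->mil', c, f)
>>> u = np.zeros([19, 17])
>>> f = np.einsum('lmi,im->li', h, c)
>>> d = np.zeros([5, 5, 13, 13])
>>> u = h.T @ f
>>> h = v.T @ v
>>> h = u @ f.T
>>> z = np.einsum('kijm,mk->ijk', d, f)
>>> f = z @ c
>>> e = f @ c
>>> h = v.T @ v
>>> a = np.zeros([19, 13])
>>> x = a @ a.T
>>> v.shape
(19, 5)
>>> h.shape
(5, 5)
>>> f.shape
(5, 13, 5)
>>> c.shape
(5, 5)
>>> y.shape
(5,)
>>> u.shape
(5, 5, 5)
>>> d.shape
(5, 5, 13, 13)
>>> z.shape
(5, 13, 5)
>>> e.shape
(5, 13, 5)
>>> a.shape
(19, 13)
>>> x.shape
(19, 19)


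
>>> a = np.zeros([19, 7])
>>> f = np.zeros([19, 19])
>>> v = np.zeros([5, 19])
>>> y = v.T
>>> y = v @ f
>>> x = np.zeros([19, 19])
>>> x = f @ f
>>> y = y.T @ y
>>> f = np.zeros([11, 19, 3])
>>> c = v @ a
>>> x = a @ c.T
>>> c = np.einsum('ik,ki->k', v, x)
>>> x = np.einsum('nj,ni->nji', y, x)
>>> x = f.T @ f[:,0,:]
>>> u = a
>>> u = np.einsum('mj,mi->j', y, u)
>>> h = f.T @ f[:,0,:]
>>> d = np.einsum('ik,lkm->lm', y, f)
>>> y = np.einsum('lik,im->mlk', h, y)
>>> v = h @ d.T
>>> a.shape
(19, 7)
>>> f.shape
(11, 19, 3)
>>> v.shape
(3, 19, 11)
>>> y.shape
(19, 3, 3)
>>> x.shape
(3, 19, 3)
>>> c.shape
(19,)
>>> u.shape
(19,)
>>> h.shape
(3, 19, 3)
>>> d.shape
(11, 3)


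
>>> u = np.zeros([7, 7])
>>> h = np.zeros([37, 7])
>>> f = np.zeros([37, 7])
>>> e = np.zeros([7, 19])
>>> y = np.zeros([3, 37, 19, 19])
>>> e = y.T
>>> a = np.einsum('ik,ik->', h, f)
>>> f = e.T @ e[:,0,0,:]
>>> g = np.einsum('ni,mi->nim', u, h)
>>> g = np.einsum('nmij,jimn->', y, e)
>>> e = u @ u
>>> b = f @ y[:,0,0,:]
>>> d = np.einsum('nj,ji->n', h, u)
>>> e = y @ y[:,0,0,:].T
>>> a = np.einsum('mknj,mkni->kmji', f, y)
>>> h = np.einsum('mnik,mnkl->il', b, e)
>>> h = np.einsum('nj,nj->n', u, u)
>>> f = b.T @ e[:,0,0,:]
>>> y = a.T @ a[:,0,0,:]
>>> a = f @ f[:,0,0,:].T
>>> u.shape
(7, 7)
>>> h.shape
(7,)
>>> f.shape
(19, 19, 37, 3)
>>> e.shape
(3, 37, 19, 3)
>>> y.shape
(19, 3, 3, 19)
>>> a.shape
(19, 19, 37, 19)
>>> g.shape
()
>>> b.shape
(3, 37, 19, 19)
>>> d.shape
(37,)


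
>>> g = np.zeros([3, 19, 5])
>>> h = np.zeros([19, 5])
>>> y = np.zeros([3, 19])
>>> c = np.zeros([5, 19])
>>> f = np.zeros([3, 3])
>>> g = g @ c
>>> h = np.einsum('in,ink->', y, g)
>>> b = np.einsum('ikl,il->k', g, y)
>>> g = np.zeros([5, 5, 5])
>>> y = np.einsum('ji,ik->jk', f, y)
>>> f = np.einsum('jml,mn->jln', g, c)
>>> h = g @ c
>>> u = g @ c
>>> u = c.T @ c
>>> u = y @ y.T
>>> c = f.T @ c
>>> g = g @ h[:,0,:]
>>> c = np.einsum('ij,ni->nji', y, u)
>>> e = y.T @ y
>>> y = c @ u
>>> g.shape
(5, 5, 19)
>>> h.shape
(5, 5, 19)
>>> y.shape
(3, 19, 3)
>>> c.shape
(3, 19, 3)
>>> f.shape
(5, 5, 19)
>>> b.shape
(19,)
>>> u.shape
(3, 3)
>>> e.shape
(19, 19)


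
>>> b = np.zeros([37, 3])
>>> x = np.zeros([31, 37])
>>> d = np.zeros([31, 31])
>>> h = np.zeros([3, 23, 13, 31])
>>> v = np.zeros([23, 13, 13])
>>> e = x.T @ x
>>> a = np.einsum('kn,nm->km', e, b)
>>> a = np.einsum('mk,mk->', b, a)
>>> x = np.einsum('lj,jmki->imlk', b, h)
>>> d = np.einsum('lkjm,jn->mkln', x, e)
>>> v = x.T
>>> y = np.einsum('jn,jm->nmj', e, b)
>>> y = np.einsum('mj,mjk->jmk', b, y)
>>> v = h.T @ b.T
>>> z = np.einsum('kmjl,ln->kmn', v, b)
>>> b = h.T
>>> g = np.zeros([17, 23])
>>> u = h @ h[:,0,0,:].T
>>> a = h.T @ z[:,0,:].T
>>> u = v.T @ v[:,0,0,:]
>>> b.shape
(31, 13, 23, 3)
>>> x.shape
(31, 23, 37, 13)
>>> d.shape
(13, 23, 31, 37)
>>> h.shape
(3, 23, 13, 31)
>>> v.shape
(31, 13, 23, 37)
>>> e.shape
(37, 37)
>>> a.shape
(31, 13, 23, 31)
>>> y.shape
(3, 37, 37)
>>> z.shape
(31, 13, 3)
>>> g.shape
(17, 23)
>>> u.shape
(37, 23, 13, 37)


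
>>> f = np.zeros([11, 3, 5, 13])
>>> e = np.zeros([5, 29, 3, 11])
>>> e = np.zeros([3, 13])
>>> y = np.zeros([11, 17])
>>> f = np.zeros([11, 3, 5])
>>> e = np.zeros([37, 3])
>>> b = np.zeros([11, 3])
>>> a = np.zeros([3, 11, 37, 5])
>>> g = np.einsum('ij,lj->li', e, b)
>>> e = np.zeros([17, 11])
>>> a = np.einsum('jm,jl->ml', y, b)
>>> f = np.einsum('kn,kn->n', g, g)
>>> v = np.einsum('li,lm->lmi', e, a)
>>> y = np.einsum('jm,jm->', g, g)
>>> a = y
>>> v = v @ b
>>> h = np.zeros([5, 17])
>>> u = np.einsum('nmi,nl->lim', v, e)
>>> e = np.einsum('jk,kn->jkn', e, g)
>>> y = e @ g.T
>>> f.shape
(37,)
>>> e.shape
(17, 11, 37)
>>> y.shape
(17, 11, 11)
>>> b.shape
(11, 3)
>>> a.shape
()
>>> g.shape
(11, 37)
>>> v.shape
(17, 3, 3)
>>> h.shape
(5, 17)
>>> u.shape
(11, 3, 3)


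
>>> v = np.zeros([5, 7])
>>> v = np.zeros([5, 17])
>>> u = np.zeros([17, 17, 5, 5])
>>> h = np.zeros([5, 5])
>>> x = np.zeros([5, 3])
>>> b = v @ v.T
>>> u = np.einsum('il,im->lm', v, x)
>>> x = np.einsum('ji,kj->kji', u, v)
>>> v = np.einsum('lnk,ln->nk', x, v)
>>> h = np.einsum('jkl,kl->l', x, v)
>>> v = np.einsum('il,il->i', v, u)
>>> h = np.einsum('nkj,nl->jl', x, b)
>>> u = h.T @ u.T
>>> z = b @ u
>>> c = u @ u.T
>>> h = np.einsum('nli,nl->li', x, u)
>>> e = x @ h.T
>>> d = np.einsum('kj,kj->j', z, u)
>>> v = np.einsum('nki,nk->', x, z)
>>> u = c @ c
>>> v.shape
()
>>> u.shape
(5, 5)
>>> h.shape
(17, 3)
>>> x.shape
(5, 17, 3)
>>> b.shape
(5, 5)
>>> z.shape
(5, 17)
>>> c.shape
(5, 5)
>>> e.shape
(5, 17, 17)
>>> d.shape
(17,)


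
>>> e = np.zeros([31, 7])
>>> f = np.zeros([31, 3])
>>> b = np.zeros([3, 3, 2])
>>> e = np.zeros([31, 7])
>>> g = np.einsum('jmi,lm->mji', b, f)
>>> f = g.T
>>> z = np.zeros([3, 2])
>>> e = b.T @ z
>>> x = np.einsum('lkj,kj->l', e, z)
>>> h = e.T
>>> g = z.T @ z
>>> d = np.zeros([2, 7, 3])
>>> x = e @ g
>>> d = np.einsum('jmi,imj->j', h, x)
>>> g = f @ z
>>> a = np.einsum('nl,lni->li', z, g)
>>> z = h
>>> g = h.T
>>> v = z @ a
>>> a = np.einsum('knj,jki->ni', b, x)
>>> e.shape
(2, 3, 2)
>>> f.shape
(2, 3, 3)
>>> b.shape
(3, 3, 2)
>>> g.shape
(2, 3, 2)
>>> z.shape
(2, 3, 2)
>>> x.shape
(2, 3, 2)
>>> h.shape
(2, 3, 2)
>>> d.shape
(2,)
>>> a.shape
(3, 2)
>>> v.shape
(2, 3, 2)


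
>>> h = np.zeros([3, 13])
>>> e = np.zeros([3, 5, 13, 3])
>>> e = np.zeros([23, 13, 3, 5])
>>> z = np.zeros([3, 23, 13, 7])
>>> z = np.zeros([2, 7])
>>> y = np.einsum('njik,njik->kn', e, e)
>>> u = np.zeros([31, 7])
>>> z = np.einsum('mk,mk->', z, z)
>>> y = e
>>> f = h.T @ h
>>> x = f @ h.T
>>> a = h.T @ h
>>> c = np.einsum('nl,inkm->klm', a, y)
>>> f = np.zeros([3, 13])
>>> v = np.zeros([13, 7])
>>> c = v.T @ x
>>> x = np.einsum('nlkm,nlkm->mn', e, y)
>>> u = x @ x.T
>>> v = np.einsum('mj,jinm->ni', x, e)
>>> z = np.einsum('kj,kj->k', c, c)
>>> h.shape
(3, 13)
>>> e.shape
(23, 13, 3, 5)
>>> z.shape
(7,)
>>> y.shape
(23, 13, 3, 5)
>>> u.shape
(5, 5)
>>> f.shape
(3, 13)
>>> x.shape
(5, 23)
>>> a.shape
(13, 13)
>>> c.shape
(7, 3)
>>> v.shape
(3, 13)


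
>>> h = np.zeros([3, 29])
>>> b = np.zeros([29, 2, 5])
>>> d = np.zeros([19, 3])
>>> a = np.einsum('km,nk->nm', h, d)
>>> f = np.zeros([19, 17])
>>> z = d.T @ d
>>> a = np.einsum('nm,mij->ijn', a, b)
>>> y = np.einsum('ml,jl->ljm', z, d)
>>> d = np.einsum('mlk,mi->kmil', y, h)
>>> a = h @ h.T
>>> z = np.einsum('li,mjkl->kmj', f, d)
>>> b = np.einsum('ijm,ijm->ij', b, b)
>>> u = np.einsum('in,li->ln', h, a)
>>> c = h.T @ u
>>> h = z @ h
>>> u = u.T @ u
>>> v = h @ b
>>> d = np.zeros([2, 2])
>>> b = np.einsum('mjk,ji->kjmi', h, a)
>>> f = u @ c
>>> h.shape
(29, 3, 29)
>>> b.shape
(29, 3, 29, 3)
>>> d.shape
(2, 2)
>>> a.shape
(3, 3)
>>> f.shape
(29, 29)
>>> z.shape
(29, 3, 3)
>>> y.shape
(3, 19, 3)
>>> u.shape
(29, 29)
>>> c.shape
(29, 29)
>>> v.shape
(29, 3, 2)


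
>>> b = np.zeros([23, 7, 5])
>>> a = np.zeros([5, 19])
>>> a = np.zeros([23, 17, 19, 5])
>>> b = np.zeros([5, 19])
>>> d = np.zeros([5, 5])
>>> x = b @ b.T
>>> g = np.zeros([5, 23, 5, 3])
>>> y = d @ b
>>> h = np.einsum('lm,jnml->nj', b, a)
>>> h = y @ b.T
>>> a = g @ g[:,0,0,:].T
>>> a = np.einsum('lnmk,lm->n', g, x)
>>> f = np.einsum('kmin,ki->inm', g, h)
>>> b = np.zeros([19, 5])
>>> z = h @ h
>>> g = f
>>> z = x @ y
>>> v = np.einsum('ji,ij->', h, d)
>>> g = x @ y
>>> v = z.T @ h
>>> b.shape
(19, 5)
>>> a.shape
(23,)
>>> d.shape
(5, 5)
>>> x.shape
(5, 5)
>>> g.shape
(5, 19)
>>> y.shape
(5, 19)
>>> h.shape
(5, 5)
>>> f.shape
(5, 3, 23)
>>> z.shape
(5, 19)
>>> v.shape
(19, 5)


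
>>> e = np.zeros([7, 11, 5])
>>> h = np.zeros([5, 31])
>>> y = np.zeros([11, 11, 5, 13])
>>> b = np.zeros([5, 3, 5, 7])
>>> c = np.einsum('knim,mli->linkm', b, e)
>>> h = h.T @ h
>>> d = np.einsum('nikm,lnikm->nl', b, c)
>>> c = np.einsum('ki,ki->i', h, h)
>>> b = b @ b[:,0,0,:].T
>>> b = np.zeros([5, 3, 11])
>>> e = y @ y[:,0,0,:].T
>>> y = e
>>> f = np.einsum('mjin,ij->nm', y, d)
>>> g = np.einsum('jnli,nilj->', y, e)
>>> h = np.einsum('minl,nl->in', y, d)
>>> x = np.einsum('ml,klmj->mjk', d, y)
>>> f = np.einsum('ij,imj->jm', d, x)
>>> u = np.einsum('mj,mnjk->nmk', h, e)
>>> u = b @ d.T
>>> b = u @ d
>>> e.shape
(11, 11, 5, 11)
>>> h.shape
(11, 5)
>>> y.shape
(11, 11, 5, 11)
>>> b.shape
(5, 3, 11)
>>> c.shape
(31,)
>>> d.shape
(5, 11)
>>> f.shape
(11, 11)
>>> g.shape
()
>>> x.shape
(5, 11, 11)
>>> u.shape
(5, 3, 5)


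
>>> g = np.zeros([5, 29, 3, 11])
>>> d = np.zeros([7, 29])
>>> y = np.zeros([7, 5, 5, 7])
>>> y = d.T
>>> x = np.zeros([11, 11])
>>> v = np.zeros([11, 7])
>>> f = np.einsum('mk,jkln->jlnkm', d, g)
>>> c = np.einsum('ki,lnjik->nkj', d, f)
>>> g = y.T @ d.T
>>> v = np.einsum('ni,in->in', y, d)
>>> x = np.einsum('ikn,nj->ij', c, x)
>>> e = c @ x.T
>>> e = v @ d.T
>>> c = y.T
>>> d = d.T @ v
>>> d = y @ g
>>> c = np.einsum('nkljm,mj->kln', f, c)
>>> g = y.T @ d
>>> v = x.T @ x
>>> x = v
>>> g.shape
(7, 7)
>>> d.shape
(29, 7)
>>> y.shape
(29, 7)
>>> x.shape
(11, 11)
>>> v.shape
(11, 11)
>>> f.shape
(5, 3, 11, 29, 7)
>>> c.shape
(3, 11, 5)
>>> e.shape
(7, 7)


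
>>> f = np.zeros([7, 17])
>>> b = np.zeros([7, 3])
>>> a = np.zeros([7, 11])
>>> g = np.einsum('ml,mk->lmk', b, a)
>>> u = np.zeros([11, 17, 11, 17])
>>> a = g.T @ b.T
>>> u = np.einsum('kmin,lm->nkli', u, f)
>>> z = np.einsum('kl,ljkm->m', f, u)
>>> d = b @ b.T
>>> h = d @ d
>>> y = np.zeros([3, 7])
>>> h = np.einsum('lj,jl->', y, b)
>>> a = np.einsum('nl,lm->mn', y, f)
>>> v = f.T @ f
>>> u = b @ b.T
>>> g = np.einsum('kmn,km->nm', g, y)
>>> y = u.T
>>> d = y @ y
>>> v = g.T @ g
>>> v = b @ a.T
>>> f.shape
(7, 17)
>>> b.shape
(7, 3)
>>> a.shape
(17, 3)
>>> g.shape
(11, 7)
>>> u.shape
(7, 7)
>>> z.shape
(11,)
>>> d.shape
(7, 7)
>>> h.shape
()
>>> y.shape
(7, 7)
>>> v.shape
(7, 17)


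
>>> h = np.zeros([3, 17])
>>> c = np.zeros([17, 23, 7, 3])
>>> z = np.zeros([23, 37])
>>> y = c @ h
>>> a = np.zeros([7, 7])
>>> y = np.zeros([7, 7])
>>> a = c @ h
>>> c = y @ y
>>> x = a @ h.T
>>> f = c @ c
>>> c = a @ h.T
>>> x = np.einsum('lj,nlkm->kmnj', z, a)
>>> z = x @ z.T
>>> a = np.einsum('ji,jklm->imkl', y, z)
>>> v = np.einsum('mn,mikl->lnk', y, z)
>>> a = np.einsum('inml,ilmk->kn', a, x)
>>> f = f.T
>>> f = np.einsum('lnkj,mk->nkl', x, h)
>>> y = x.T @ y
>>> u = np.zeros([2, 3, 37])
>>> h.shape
(3, 17)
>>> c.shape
(17, 23, 7, 3)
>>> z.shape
(7, 17, 17, 23)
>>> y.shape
(37, 17, 17, 7)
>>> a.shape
(37, 23)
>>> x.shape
(7, 17, 17, 37)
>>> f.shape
(17, 17, 7)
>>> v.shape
(23, 7, 17)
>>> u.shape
(2, 3, 37)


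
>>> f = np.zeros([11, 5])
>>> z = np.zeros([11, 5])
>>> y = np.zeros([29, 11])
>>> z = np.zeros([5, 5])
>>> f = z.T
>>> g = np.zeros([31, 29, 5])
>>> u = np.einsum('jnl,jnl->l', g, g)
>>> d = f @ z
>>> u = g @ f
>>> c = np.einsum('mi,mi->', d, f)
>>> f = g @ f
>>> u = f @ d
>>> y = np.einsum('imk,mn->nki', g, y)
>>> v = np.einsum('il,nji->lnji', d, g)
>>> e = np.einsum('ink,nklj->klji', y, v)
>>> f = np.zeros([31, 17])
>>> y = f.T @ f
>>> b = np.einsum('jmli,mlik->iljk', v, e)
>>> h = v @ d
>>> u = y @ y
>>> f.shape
(31, 17)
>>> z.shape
(5, 5)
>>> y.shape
(17, 17)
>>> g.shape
(31, 29, 5)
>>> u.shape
(17, 17)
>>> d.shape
(5, 5)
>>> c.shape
()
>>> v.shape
(5, 31, 29, 5)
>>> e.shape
(31, 29, 5, 11)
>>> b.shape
(5, 29, 5, 11)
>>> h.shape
(5, 31, 29, 5)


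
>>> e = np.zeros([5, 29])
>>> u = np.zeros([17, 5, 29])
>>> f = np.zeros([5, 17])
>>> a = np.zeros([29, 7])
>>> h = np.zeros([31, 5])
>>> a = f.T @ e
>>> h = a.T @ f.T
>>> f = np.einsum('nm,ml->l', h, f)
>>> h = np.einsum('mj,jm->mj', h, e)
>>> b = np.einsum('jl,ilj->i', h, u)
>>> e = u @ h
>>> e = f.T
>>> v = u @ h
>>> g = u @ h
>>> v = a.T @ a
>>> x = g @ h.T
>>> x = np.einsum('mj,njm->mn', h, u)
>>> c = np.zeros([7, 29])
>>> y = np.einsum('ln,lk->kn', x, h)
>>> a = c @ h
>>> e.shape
(17,)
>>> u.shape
(17, 5, 29)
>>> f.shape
(17,)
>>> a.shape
(7, 5)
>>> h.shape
(29, 5)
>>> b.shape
(17,)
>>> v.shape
(29, 29)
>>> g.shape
(17, 5, 5)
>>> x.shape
(29, 17)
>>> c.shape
(7, 29)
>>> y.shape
(5, 17)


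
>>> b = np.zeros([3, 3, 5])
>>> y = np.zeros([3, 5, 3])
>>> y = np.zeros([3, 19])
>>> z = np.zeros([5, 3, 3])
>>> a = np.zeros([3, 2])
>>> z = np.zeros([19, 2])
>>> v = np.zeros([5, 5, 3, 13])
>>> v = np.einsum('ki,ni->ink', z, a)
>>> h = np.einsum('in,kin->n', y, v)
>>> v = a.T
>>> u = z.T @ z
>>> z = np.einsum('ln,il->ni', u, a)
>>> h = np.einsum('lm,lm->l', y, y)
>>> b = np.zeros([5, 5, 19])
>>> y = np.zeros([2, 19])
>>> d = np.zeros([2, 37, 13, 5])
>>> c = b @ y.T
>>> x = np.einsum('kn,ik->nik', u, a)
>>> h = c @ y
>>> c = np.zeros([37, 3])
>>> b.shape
(5, 5, 19)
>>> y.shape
(2, 19)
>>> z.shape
(2, 3)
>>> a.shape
(3, 2)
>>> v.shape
(2, 3)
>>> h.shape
(5, 5, 19)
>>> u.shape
(2, 2)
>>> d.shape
(2, 37, 13, 5)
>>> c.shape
(37, 3)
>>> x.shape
(2, 3, 2)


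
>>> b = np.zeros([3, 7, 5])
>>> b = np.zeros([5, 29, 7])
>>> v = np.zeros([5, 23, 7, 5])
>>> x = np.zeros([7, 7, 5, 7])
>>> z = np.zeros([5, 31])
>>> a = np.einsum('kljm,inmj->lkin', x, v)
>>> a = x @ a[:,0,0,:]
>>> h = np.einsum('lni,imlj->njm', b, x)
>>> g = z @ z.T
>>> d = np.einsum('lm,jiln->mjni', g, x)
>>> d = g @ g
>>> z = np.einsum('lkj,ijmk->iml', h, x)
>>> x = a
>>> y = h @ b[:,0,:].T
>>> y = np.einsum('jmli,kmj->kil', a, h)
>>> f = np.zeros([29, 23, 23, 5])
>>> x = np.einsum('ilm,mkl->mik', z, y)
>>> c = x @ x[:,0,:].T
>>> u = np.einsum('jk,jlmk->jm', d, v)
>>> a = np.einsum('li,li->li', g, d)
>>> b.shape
(5, 29, 7)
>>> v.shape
(5, 23, 7, 5)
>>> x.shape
(29, 7, 23)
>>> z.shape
(7, 5, 29)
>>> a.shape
(5, 5)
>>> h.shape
(29, 7, 7)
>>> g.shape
(5, 5)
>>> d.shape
(5, 5)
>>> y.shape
(29, 23, 5)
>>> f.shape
(29, 23, 23, 5)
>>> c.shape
(29, 7, 29)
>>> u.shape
(5, 7)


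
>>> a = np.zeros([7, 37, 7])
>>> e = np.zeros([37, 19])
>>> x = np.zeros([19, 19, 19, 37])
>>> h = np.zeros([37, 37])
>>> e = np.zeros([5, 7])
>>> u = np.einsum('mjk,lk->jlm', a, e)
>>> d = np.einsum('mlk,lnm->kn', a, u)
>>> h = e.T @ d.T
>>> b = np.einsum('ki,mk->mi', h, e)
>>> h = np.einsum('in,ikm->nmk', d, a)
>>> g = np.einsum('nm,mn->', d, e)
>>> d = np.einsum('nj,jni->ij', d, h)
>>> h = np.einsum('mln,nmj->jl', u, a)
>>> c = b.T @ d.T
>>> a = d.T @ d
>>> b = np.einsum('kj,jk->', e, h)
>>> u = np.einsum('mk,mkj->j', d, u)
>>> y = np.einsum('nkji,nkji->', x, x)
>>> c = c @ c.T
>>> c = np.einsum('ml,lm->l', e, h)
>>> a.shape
(5, 5)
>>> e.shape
(5, 7)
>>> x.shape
(19, 19, 19, 37)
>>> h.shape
(7, 5)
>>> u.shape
(7,)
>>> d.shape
(37, 5)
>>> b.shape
()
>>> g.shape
()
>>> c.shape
(7,)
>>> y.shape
()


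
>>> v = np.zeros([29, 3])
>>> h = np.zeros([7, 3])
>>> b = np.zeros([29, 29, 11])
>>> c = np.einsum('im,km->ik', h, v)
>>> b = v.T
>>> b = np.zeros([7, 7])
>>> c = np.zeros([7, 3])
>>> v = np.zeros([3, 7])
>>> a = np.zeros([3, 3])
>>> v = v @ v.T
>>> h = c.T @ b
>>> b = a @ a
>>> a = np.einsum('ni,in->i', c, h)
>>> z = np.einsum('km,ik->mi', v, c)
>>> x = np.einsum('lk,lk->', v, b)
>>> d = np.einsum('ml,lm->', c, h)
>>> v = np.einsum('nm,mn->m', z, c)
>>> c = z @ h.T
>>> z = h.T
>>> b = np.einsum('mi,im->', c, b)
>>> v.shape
(7,)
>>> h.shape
(3, 7)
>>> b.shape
()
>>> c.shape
(3, 3)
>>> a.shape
(3,)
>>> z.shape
(7, 3)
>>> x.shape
()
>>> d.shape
()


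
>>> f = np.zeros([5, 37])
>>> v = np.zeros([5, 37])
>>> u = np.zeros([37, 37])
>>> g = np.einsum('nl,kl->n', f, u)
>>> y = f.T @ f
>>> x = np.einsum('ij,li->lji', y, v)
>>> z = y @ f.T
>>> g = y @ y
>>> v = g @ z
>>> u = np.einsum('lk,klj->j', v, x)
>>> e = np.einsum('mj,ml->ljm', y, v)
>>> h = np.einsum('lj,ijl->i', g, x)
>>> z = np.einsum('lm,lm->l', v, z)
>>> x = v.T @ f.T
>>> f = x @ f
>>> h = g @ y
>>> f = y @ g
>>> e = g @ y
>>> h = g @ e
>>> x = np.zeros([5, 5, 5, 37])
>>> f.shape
(37, 37)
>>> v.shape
(37, 5)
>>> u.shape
(37,)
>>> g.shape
(37, 37)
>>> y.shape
(37, 37)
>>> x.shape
(5, 5, 5, 37)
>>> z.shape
(37,)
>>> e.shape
(37, 37)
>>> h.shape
(37, 37)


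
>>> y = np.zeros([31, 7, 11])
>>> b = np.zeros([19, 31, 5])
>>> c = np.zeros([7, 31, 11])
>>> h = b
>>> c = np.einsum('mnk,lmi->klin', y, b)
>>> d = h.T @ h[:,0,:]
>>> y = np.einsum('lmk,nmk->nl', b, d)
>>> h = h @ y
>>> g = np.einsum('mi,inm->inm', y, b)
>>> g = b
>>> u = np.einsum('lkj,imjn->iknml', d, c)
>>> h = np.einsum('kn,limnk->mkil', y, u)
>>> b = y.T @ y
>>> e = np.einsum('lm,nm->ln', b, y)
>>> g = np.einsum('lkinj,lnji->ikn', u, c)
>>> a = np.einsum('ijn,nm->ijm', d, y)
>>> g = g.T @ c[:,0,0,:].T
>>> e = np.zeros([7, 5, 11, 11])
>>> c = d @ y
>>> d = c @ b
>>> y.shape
(5, 19)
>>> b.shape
(19, 19)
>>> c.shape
(5, 31, 19)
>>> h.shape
(7, 5, 31, 11)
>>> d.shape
(5, 31, 19)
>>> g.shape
(19, 31, 11)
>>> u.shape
(11, 31, 7, 19, 5)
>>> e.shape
(7, 5, 11, 11)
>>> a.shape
(5, 31, 19)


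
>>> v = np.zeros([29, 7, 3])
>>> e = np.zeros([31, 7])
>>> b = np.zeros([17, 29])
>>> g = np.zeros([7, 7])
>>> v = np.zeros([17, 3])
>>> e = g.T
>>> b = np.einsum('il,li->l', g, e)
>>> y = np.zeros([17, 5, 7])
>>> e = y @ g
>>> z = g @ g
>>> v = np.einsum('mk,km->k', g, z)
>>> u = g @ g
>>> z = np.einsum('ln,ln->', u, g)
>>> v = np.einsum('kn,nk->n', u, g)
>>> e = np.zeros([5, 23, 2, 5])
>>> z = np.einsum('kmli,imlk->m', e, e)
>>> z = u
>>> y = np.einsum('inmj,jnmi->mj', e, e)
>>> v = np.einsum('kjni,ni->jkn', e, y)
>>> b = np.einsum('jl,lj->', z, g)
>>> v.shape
(23, 5, 2)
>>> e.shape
(5, 23, 2, 5)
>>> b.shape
()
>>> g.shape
(7, 7)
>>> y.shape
(2, 5)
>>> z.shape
(7, 7)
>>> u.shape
(7, 7)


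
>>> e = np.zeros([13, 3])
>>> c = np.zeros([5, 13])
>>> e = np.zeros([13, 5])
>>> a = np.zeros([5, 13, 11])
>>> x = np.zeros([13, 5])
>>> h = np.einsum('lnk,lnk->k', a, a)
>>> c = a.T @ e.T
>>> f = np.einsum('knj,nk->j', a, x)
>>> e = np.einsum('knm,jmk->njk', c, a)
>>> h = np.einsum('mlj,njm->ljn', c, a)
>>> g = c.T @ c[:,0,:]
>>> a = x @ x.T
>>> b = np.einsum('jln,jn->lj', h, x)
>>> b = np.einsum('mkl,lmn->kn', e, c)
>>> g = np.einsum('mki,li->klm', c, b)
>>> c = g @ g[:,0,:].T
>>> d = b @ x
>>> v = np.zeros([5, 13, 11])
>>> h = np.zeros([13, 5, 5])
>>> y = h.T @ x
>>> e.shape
(13, 5, 11)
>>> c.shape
(13, 5, 13)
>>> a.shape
(13, 13)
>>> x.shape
(13, 5)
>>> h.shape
(13, 5, 5)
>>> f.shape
(11,)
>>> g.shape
(13, 5, 11)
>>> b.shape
(5, 13)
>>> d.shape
(5, 5)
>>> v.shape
(5, 13, 11)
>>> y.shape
(5, 5, 5)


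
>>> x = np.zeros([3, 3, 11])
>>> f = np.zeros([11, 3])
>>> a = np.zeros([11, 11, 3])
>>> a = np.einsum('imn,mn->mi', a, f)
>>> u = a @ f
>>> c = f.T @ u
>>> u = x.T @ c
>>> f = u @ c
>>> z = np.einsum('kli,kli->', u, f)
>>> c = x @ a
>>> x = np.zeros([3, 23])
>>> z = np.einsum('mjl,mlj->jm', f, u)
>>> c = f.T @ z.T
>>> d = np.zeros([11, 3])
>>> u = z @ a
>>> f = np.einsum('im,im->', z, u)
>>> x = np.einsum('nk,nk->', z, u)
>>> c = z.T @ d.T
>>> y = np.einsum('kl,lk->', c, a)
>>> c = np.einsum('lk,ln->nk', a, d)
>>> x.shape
()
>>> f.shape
()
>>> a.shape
(11, 11)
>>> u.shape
(3, 11)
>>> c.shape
(3, 11)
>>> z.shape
(3, 11)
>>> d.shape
(11, 3)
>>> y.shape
()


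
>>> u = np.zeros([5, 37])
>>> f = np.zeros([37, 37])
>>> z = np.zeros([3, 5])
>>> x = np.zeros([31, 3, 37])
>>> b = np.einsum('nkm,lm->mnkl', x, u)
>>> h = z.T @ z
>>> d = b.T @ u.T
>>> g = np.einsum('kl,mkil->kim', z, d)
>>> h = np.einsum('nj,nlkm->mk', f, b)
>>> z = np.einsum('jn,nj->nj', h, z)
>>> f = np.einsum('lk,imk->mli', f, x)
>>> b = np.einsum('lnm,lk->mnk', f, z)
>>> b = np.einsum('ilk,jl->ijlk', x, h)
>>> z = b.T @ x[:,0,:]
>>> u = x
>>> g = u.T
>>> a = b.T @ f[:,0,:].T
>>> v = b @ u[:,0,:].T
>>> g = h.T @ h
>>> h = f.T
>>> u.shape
(31, 3, 37)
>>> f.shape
(3, 37, 31)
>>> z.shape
(37, 3, 5, 37)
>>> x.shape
(31, 3, 37)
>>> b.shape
(31, 5, 3, 37)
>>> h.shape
(31, 37, 3)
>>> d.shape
(5, 3, 31, 5)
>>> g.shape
(3, 3)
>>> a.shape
(37, 3, 5, 3)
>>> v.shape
(31, 5, 3, 31)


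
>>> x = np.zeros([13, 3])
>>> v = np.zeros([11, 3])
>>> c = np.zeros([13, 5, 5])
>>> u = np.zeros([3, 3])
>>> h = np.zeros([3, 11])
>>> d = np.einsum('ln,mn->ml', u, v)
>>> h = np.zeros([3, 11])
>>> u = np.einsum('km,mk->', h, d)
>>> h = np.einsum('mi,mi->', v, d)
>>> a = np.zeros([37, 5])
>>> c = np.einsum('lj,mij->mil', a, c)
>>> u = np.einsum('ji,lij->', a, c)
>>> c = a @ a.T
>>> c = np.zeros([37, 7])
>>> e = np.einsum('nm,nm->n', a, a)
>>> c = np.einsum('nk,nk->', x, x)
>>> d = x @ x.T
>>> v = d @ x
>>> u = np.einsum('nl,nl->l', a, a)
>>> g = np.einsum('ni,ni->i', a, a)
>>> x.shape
(13, 3)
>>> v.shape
(13, 3)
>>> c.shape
()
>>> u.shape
(5,)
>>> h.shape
()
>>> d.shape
(13, 13)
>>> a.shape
(37, 5)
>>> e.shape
(37,)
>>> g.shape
(5,)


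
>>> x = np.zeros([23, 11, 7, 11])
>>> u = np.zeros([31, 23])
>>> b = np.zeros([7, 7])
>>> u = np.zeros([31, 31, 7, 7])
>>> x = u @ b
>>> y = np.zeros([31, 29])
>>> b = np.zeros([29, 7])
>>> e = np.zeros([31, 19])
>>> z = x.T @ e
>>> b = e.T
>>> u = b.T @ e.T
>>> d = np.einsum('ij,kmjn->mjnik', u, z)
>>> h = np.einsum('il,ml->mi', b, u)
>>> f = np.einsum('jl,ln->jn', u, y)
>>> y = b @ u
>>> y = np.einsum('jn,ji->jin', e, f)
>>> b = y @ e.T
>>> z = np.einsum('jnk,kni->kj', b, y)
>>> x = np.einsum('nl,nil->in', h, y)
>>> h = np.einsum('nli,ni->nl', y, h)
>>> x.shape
(29, 31)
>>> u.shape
(31, 31)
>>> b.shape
(31, 29, 31)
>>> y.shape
(31, 29, 19)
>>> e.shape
(31, 19)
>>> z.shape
(31, 31)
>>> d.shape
(7, 31, 19, 31, 7)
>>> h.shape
(31, 29)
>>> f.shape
(31, 29)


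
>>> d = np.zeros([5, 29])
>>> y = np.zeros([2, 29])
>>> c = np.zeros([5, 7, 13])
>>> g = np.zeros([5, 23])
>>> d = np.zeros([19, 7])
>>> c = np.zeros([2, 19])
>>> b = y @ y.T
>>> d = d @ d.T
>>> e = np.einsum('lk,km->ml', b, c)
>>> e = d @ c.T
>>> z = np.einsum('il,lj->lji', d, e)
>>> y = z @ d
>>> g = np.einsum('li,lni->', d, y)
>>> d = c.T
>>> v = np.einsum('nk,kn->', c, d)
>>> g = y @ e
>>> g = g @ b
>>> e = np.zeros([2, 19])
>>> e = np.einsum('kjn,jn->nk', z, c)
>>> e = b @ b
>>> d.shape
(19, 2)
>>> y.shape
(19, 2, 19)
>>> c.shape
(2, 19)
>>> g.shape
(19, 2, 2)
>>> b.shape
(2, 2)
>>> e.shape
(2, 2)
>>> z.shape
(19, 2, 19)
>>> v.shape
()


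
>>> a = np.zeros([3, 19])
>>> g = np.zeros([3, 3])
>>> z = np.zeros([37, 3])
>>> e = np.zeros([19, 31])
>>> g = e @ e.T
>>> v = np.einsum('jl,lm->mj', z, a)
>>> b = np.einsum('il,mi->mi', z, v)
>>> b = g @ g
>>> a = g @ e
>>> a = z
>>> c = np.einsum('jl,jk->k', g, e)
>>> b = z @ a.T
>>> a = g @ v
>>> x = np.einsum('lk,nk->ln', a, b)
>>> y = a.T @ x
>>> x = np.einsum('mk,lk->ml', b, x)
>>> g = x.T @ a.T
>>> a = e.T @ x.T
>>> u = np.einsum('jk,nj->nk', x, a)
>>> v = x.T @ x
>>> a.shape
(31, 37)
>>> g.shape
(19, 19)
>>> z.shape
(37, 3)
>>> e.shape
(19, 31)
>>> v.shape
(19, 19)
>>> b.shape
(37, 37)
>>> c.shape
(31,)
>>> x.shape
(37, 19)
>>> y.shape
(37, 37)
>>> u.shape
(31, 19)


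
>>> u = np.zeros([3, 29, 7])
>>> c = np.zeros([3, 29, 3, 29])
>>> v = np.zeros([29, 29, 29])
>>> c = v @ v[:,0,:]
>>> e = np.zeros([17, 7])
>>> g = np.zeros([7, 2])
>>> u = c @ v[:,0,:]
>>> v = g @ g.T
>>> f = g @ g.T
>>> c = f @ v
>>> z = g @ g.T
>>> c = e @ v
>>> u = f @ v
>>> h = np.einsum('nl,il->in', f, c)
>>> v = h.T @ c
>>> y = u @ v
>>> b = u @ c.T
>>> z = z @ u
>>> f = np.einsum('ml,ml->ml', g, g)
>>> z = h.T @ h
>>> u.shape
(7, 7)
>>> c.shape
(17, 7)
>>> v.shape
(7, 7)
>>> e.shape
(17, 7)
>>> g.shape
(7, 2)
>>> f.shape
(7, 2)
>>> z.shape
(7, 7)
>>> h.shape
(17, 7)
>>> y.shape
(7, 7)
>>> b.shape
(7, 17)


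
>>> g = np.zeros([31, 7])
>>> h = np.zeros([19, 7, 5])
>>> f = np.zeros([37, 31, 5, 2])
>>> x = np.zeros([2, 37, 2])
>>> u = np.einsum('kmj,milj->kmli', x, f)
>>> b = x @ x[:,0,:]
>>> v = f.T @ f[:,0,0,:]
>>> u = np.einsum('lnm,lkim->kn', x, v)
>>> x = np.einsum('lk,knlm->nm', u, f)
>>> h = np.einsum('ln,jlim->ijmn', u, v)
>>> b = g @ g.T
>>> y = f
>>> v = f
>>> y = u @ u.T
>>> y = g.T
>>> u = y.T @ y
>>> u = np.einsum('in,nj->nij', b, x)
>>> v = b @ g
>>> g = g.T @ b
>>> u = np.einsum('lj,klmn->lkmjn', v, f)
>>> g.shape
(7, 31)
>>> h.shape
(31, 2, 2, 37)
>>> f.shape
(37, 31, 5, 2)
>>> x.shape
(31, 2)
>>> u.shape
(31, 37, 5, 7, 2)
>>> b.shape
(31, 31)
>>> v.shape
(31, 7)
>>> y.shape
(7, 31)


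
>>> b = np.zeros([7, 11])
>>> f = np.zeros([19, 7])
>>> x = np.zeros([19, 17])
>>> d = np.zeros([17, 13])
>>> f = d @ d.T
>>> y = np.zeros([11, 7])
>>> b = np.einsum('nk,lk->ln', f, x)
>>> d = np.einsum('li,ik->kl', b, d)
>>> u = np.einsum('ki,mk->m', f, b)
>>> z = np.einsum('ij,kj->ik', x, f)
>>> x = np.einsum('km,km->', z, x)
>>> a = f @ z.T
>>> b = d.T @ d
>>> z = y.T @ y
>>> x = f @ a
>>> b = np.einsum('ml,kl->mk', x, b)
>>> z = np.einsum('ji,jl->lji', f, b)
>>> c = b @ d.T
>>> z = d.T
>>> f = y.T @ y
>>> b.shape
(17, 19)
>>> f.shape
(7, 7)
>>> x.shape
(17, 19)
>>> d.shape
(13, 19)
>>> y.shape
(11, 7)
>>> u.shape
(19,)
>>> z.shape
(19, 13)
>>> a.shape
(17, 19)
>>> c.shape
(17, 13)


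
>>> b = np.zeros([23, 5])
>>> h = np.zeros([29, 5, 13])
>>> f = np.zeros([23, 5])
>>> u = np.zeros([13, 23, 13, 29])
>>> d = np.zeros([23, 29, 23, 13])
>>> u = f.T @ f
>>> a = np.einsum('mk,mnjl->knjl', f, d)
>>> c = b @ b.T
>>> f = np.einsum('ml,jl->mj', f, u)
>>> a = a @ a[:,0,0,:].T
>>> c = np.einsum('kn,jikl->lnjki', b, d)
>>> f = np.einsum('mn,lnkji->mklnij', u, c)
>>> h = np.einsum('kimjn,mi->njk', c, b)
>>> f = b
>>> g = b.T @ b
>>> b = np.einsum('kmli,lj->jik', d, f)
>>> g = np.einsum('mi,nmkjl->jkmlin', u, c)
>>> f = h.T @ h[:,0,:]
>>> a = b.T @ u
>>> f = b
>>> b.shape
(5, 13, 23)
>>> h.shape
(29, 23, 13)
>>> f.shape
(5, 13, 23)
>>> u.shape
(5, 5)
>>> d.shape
(23, 29, 23, 13)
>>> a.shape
(23, 13, 5)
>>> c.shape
(13, 5, 23, 23, 29)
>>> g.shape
(23, 23, 5, 29, 5, 13)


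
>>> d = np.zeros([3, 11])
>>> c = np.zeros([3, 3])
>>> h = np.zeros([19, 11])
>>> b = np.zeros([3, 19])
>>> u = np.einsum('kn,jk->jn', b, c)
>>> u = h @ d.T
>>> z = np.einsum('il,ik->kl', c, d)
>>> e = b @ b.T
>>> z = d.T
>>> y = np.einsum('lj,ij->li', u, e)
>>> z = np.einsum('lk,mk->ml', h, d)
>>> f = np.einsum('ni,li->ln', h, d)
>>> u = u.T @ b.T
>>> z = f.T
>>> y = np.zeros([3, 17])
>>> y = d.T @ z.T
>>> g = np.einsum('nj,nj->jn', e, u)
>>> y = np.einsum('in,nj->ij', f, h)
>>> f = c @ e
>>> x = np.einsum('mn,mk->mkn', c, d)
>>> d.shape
(3, 11)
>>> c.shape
(3, 3)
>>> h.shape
(19, 11)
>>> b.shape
(3, 19)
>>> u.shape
(3, 3)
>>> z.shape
(19, 3)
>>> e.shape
(3, 3)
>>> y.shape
(3, 11)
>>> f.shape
(3, 3)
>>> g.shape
(3, 3)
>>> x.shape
(3, 11, 3)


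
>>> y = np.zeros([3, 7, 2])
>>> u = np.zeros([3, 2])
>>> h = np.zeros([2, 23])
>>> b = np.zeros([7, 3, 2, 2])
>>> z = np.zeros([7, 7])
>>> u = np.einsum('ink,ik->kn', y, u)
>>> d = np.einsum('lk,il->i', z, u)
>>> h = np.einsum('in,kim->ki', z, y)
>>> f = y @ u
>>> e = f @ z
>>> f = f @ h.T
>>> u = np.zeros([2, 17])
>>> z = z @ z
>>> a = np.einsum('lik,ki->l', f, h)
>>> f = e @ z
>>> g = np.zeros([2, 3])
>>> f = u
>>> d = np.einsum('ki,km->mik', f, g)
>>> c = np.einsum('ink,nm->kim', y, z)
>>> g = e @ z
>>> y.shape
(3, 7, 2)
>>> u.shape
(2, 17)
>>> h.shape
(3, 7)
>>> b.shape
(7, 3, 2, 2)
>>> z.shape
(7, 7)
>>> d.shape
(3, 17, 2)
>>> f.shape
(2, 17)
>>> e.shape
(3, 7, 7)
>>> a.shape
(3,)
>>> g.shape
(3, 7, 7)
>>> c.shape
(2, 3, 7)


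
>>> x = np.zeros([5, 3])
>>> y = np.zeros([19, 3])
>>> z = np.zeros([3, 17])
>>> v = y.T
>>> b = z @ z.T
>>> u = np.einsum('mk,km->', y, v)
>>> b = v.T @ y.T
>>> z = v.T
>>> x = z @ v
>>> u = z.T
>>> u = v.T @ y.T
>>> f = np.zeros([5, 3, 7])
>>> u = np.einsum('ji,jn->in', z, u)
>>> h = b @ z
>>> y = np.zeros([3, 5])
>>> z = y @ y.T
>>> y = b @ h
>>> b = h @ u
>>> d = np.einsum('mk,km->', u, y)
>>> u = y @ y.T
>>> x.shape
(19, 19)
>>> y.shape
(19, 3)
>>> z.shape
(3, 3)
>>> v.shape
(3, 19)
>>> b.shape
(19, 19)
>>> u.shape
(19, 19)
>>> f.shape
(5, 3, 7)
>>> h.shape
(19, 3)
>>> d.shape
()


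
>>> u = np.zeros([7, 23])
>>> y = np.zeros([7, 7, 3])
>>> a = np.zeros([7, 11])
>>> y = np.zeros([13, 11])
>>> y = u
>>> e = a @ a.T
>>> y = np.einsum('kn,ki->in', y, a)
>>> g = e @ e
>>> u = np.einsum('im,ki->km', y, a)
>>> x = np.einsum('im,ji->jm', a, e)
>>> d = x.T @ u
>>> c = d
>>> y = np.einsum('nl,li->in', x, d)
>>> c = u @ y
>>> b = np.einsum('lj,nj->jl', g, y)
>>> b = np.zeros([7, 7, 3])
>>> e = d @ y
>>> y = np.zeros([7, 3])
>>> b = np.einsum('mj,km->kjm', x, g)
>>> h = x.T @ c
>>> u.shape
(7, 23)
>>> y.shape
(7, 3)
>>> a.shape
(7, 11)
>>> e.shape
(11, 7)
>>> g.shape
(7, 7)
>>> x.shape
(7, 11)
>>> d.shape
(11, 23)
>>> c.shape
(7, 7)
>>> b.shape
(7, 11, 7)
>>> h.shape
(11, 7)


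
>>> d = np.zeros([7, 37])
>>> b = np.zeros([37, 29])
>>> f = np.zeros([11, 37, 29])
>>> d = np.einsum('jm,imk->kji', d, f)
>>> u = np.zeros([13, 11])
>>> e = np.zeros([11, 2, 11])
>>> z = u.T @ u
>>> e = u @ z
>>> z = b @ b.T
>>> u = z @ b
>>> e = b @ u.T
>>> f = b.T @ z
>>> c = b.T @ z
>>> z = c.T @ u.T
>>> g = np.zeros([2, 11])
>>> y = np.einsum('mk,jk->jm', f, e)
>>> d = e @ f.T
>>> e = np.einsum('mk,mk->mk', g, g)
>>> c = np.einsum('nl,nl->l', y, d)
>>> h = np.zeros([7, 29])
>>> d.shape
(37, 29)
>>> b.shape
(37, 29)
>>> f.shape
(29, 37)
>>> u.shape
(37, 29)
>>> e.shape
(2, 11)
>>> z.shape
(37, 37)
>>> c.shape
(29,)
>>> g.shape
(2, 11)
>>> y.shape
(37, 29)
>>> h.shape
(7, 29)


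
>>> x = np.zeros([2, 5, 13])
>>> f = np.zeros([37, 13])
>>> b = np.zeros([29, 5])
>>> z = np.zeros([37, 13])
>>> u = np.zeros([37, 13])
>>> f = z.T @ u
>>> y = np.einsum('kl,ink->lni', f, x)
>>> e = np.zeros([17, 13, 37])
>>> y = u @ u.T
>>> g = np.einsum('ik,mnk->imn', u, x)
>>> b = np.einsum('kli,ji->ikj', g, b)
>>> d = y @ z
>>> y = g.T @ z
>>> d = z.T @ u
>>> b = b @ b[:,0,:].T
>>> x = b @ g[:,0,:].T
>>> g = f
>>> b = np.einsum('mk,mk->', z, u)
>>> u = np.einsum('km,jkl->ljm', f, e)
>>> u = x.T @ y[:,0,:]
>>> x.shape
(5, 37, 37)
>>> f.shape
(13, 13)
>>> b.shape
()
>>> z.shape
(37, 13)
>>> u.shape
(37, 37, 13)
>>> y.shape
(5, 2, 13)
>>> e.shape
(17, 13, 37)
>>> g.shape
(13, 13)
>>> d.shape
(13, 13)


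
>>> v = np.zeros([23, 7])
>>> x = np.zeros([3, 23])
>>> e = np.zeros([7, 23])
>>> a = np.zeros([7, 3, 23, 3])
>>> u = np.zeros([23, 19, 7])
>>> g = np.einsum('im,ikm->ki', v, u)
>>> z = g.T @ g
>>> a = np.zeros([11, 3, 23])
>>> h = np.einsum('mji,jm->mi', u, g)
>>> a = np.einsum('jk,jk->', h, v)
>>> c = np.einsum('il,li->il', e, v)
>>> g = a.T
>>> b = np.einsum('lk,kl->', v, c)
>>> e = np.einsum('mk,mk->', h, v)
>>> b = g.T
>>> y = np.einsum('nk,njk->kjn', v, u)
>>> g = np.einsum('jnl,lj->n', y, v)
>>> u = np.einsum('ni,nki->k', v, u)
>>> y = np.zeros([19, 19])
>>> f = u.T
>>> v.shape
(23, 7)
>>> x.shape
(3, 23)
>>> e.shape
()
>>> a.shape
()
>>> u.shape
(19,)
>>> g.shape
(19,)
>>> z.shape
(23, 23)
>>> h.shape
(23, 7)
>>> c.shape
(7, 23)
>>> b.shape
()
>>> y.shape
(19, 19)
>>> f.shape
(19,)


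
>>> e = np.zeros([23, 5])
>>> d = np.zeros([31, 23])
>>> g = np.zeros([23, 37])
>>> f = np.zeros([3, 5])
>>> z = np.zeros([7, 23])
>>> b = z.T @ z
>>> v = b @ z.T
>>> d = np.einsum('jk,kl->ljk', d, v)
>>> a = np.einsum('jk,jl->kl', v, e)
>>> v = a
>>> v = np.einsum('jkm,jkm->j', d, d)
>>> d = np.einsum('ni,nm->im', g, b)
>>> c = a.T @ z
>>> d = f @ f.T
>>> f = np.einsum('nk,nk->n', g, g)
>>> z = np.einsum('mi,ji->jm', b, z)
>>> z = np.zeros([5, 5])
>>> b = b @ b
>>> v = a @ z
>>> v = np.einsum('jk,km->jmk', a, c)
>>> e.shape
(23, 5)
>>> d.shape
(3, 3)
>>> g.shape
(23, 37)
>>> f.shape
(23,)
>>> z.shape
(5, 5)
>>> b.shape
(23, 23)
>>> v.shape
(7, 23, 5)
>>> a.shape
(7, 5)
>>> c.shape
(5, 23)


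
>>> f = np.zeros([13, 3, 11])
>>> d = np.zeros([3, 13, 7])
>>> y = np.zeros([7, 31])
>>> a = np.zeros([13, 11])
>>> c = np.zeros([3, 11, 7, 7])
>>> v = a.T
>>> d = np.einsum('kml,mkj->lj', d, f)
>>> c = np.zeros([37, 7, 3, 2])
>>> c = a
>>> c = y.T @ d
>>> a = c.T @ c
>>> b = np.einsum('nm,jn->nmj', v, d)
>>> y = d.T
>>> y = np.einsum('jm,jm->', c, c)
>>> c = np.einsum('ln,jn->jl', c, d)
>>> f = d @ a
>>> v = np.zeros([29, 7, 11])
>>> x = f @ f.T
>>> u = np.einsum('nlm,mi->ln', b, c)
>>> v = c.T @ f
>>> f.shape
(7, 11)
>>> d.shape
(7, 11)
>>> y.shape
()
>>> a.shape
(11, 11)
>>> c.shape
(7, 31)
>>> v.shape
(31, 11)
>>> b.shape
(11, 13, 7)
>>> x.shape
(7, 7)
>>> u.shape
(13, 11)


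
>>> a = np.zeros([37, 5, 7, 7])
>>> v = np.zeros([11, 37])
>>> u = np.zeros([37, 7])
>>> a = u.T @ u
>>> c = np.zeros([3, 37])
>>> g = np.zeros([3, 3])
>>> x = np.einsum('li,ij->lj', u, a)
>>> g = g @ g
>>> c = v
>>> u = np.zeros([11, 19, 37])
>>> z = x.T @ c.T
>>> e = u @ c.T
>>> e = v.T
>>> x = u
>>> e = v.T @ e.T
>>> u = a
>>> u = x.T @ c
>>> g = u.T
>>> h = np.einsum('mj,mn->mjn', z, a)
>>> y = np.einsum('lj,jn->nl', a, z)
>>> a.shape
(7, 7)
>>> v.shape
(11, 37)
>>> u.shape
(37, 19, 37)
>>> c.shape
(11, 37)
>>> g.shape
(37, 19, 37)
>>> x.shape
(11, 19, 37)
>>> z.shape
(7, 11)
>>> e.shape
(37, 37)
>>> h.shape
(7, 11, 7)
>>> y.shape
(11, 7)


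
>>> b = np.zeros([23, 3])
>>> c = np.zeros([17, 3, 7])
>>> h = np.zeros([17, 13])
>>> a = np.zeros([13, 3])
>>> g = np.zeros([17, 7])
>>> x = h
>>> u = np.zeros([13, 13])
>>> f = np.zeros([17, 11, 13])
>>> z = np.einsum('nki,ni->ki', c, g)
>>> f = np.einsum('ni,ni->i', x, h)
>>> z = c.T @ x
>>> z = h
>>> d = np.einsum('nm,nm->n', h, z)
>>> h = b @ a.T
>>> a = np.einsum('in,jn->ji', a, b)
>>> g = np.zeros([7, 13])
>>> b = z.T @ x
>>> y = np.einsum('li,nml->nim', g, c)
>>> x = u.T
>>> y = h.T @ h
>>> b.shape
(13, 13)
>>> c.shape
(17, 3, 7)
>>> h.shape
(23, 13)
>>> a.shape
(23, 13)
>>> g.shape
(7, 13)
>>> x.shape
(13, 13)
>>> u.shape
(13, 13)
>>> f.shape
(13,)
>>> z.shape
(17, 13)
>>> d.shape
(17,)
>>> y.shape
(13, 13)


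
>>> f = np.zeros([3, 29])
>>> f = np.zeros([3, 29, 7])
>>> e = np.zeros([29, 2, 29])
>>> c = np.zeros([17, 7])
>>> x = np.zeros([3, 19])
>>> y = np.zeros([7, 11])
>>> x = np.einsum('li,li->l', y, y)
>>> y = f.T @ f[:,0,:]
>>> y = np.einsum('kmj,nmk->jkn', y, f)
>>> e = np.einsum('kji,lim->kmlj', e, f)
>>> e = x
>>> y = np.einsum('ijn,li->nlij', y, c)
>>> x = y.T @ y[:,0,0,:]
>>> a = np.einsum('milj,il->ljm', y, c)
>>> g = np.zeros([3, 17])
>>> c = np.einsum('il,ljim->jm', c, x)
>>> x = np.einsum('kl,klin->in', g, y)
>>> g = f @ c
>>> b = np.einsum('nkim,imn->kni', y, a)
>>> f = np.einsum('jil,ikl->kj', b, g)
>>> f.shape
(29, 17)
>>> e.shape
(7,)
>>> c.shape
(7, 7)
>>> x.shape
(7, 7)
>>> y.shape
(3, 17, 7, 7)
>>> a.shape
(7, 7, 3)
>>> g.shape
(3, 29, 7)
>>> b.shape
(17, 3, 7)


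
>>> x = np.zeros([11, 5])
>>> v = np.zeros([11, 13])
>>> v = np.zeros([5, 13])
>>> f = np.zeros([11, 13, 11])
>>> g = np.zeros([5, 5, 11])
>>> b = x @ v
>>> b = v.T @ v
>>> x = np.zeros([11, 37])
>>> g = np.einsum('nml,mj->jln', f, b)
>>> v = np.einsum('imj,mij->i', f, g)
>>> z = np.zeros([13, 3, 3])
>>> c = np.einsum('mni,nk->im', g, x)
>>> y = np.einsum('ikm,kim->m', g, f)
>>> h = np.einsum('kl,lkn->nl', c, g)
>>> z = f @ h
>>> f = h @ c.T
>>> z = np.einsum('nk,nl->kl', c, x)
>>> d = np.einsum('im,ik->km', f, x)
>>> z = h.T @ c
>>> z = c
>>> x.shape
(11, 37)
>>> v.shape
(11,)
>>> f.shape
(11, 11)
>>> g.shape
(13, 11, 11)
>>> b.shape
(13, 13)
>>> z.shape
(11, 13)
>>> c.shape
(11, 13)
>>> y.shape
(11,)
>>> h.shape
(11, 13)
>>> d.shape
(37, 11)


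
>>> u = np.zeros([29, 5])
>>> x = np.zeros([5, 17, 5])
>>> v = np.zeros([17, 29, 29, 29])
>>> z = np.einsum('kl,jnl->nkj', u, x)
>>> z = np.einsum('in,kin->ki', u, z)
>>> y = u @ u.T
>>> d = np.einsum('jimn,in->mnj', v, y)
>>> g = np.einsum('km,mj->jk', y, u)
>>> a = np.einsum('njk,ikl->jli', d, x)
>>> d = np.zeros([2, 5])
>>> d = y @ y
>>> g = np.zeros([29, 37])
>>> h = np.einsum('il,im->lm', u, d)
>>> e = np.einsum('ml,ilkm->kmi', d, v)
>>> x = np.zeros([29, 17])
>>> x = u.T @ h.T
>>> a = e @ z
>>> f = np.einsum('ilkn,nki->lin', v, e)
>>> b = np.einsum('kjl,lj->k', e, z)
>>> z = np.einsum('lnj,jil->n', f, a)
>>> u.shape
(29, 5)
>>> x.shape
(5, 5)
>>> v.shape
(17, 29, 29, 29)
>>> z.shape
(17,)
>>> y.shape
(29, 29)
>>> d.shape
(29, 29)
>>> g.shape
(29, 37)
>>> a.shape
(29, 29, 29)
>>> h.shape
(5, 29)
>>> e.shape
(29, 29, 17)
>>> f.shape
(29, 17, 29)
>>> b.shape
(29,)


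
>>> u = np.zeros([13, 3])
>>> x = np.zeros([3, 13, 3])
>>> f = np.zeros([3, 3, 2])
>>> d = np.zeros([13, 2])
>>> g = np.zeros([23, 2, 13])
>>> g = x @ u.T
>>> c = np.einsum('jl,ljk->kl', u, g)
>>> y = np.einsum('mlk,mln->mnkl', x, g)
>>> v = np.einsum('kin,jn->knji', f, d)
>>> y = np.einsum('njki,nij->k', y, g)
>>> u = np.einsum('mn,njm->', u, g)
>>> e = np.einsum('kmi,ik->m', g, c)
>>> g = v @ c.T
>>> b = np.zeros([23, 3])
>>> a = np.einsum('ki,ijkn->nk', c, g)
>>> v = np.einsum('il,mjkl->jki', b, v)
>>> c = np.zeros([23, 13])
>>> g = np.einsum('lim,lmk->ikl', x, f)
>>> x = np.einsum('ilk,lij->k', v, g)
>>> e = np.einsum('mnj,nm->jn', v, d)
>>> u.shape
()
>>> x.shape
(23,)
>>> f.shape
(3, 3, 2)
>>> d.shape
(13, 2)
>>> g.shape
(13, 2, 3)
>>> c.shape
(23, 13)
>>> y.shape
(3,)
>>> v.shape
(2, 13, 23)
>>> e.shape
(23, 13)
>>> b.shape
(23, 3)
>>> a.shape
(13, 13)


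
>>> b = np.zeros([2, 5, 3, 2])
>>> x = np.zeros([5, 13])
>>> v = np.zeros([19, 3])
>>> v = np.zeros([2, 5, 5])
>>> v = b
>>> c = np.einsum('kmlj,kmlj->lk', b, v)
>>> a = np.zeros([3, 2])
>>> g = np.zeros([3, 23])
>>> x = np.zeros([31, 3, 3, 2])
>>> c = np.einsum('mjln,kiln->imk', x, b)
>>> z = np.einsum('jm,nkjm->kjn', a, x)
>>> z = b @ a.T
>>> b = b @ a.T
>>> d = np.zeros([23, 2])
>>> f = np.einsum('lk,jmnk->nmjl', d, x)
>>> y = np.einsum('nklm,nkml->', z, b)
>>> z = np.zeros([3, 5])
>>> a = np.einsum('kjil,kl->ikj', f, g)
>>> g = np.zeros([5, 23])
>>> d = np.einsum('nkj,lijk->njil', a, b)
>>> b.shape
(2, 5, 3, 3)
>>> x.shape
(31, 3, 3, 2)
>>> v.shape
(2, 5, 3, 2)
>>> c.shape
(5, 31, 2)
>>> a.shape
(31, 3, 3)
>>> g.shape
(5, 23)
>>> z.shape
(3, 5)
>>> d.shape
(31, 3, 5, 2)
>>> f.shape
(3, 3, 31, 23)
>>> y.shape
()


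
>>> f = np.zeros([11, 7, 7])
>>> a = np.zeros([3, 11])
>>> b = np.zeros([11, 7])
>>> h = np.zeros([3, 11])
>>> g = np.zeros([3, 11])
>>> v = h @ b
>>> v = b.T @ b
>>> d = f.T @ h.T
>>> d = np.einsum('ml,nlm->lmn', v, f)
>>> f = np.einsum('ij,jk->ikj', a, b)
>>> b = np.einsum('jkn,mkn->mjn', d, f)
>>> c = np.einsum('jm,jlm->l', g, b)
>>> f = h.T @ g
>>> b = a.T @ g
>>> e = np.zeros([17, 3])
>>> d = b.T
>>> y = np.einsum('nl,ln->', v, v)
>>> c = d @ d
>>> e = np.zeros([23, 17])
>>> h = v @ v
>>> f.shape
(11, 11)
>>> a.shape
(3, 11)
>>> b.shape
(11, 11)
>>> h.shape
(7, 7)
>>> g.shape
(3, 11)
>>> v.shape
(7, 7)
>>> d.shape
(11, 11)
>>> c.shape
(11, 11)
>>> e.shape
(23, 17)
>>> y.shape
()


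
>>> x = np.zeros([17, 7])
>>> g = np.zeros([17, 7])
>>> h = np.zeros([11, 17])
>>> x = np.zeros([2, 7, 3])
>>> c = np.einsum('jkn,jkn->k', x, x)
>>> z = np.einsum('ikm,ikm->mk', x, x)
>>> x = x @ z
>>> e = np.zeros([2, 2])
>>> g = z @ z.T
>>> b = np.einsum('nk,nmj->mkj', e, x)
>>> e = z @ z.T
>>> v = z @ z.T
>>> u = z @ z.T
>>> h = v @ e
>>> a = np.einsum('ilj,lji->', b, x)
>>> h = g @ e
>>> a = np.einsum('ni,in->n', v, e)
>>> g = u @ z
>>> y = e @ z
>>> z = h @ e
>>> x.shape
(2, 7, 7)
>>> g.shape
(3, 7)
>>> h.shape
(3, 3)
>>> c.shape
(7,)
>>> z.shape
(3, 3)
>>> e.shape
(3, 3)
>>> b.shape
(7, 2, 7)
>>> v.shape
(3, 3)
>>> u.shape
(3, 3)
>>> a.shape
(3,)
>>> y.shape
(3, 7)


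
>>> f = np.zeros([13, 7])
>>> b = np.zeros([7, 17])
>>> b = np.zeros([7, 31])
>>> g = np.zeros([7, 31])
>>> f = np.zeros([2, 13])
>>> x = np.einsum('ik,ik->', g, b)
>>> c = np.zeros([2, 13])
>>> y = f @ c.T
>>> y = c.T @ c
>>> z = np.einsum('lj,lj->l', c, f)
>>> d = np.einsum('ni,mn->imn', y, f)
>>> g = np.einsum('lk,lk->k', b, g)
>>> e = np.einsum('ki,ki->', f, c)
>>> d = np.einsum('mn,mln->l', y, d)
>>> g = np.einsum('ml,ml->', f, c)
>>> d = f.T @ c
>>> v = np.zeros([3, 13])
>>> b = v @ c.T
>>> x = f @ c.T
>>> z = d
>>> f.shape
(2, 13)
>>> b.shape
(3, 2)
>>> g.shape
()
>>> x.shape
(2, 2)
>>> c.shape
(2, 13)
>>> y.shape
(13, 13)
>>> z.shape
(13, 13)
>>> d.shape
(13, 13)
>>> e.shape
()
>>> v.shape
(3, 13)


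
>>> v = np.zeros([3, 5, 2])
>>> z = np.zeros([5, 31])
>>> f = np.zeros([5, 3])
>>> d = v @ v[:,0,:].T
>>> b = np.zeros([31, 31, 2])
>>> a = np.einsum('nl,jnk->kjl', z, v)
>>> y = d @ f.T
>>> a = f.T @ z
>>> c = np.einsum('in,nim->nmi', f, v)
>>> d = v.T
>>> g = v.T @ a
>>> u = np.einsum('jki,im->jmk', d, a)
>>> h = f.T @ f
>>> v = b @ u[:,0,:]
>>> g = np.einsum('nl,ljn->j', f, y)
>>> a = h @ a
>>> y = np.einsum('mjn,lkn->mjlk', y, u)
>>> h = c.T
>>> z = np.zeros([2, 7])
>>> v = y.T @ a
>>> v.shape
(31, 2, 5, 31)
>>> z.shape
(2, 7)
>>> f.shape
(5, 3)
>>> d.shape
(2, 5, 3)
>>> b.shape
(31, 31, 2)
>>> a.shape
(3, 31)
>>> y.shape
(3, 5, 2, 31)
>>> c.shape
(3, 2, 5)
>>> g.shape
(5,)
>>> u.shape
(2, 31, 5)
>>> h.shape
(5, 2, 3)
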